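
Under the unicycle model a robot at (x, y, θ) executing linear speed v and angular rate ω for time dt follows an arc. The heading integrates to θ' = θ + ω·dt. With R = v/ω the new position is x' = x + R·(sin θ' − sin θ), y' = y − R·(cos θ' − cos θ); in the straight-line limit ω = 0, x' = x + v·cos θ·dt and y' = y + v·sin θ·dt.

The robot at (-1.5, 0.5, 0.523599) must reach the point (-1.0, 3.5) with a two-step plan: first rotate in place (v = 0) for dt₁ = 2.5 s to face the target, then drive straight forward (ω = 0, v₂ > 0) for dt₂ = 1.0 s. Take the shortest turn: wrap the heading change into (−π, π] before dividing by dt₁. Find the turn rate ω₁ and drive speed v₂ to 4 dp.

ω₁ = 0.3528, v₂ = 3.0414

heading to target = atan2(3.5−0.5, -1−-1.5) = 1.4056
Δθ = wrap(1.4056 − 0.5236) = 0.8820; ω₁ = Δθ/dt₁ = 0.3528
distance = √((-1−-1.5)² + (3.5−0.5)²) = 3.0414; v₂ = distance/dt₂ = 3.0414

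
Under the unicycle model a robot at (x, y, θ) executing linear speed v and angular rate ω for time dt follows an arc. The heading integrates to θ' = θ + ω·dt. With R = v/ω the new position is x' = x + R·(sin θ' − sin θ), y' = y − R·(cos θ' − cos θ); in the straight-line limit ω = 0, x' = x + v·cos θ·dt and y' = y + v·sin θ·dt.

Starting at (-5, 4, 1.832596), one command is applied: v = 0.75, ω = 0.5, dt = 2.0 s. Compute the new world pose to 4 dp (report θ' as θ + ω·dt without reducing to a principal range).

(-5.9927, 5.0407, 2.8326)

θ' = 1.8326 + 0.5·2.0 = 2.8326
R = v/ω = 0.75/0.5 = 1.5000
x' = -5 + 1.5000·(sin 2.8326 − sin 1.8326) = -5.9927
y' = 4 − 1.5000·(cos 2.8326 − cos 1.8326) = 5.0407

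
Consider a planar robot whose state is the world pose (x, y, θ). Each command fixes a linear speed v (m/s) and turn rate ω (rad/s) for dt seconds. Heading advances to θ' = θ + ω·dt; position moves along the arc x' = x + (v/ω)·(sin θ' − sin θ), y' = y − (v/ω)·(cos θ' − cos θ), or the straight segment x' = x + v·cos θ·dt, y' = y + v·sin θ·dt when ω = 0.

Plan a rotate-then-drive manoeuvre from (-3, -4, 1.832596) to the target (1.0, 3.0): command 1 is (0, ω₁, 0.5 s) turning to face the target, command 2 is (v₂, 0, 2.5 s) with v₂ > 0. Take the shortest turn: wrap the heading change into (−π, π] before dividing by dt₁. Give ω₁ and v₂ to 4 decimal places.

ω₁ = -1.5619, v₂ = 3.2249

heading to target = atan2(3−-4, 1−-3) = 1.0517
Δθ = wrap(1.0517 − 1.8326) = -0.7809; ω₁ = Δθ/dt₁ = -1.5619
distance = √((1−-3)² + (3−-4)²) = 8.0623; v₂ = distance/dt₂ = 3.2249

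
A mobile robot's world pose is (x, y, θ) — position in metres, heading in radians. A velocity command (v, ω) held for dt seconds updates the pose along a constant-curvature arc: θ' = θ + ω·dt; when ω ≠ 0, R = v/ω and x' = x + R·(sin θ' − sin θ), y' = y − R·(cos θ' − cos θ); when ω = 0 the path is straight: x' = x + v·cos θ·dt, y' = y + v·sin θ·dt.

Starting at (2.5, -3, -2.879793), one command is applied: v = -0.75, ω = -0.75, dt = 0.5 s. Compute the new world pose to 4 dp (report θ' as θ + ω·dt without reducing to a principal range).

(2.8718, -2.9723, -3.2548)

θ' = -2.8798 + -0.75·0.5 = -3.2548
R = v/ω = -0.75/-0.75 = 1.0000
x' = 2.5 + 1.0000·(sin -3.2548 − sin -2.8798) = 2.8718
y' = -3 − 1.0000·(cos -3.2548 − cos -2.8798) = -2.9723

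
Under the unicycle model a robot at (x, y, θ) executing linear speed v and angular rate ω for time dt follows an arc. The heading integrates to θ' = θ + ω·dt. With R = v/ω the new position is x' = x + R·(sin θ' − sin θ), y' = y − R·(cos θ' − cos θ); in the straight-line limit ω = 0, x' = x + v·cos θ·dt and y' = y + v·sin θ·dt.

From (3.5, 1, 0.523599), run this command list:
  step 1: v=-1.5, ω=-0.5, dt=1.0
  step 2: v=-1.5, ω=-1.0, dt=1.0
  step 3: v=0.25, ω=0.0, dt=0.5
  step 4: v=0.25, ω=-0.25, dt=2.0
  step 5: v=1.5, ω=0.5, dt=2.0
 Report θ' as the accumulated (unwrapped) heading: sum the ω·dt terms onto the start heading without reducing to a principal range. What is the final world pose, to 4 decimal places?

step 1: θ'=0.0236 (R=3.0000) → pose (2.0708, 0.5989, 0.0236)
step 2: θ'=-0.9764 (R=1.5000) → pose (0.7927, 1.2585, -0.9764)
step 3: θ'=-0.9764 (straight) → pose (0.8627, 1.1549, -0.9764)
step 4: θ'=-1.4764 (R=-1.0000) → pose (1.0297, 0.6892, -1.4764)
step 5: θ'=-0.4764 (R=3.0000) → pose (2.6406, -1.6940, -0.4764)

(2.6406, -1.6940, -0.4764)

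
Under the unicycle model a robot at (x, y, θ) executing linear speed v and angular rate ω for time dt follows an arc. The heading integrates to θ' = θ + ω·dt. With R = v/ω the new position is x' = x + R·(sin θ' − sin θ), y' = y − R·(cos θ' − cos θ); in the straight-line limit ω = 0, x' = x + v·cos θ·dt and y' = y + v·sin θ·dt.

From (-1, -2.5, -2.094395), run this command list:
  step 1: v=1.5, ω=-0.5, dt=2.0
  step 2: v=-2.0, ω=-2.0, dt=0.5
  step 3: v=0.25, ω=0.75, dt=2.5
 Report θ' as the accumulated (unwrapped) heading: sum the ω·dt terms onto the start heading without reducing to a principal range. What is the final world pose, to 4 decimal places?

step 1: θ'=-3.0944 (R=-3.0000) → pose (-3.4565, -3.9967, -3.0944)
step 2: θ'=-4.0944 (R=1.0000) → pose (-2.5943, -4.4161, -4.0944)
step 3: θ'=-2.2194 (R=0.3333) → pose (-3.1316, -4.4079, -2.2194)

(-3.1316, -4.4079, -2.2194)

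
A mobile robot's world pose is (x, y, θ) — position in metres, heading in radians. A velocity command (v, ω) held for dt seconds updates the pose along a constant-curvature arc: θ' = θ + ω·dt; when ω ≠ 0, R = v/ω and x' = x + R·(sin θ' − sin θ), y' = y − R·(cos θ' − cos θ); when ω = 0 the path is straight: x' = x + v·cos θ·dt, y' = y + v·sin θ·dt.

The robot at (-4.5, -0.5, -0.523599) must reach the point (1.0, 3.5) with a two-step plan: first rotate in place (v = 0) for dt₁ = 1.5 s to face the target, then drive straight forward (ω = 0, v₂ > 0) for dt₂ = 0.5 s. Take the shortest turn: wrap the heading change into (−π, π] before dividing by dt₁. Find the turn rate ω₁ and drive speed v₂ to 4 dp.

ω₁ = 0.7683, v₂ = 13.6015

heading to target = atan2(3.5−-0.5, 1−-4.5) = 0.6288
Δθ = wrap(0.6288 − -0.5236) = 1.1524; ω₁ = Δθ/dt₁ = 0.7683
distance = √((1−-4.5)² + (3.5−-0.5)²) = 6.8007; v₂ = distance/dt₂ = 13.6015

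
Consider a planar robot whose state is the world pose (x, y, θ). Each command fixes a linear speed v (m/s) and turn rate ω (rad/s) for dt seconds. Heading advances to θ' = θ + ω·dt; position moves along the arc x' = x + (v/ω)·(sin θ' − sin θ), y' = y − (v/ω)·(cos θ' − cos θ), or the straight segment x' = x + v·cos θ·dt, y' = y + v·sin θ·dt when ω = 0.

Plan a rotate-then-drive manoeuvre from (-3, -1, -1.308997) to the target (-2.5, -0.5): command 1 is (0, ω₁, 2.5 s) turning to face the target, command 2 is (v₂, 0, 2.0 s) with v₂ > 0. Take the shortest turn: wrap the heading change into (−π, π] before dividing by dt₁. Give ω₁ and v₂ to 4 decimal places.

ω₁ = 0.8378, v₂ = 0.3536

heading to target = atan2(-0.5−-1, -2.5−-3) = 0.7854
Δθ = wrap(0.7854 − -1.3090) = 2.0944; ω₁ = Δθ/dt₁ = 0.8378
distance = √((-2.5−-3)² + (-0.5−-1)²) = 0.7071; v₂ = distance/dt₂ = 0.3536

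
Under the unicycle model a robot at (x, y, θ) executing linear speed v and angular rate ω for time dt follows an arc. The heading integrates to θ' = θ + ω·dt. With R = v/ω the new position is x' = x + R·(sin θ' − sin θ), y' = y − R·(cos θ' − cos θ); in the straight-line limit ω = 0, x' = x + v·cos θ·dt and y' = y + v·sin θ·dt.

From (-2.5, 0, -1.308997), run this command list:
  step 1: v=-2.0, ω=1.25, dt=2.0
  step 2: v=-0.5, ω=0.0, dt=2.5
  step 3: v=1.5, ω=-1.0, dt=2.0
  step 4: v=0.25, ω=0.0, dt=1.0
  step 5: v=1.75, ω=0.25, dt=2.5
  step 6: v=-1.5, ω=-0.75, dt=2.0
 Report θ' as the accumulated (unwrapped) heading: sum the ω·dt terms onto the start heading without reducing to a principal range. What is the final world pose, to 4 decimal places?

(-1.1807, -0.5416, -1.6840)

step 1: θ'=1.1910 (R=-1.6000) → pose (-5.5315, 0.1791, 1.1910)
step 2: θ'=1.1910 (straight) → pose (-5.9949, -0.9819, 1.1910)
step 3: θ'=-0.8090 (R=-1.5000) → pose (-3.5164, -0.5026, -0.8090)
step 4: θ'=-0.8090 (straight) → pose (-3.3438, -0.6835, -0.8090)
step 5: θ'=-0.1840 (R=7.0000) → pose (0.4406, -2.7338, -0.1840)
step 6: θ'=-1.6840 (R=2.0000) → pose (-1.1807, -0.5416, -1.6840)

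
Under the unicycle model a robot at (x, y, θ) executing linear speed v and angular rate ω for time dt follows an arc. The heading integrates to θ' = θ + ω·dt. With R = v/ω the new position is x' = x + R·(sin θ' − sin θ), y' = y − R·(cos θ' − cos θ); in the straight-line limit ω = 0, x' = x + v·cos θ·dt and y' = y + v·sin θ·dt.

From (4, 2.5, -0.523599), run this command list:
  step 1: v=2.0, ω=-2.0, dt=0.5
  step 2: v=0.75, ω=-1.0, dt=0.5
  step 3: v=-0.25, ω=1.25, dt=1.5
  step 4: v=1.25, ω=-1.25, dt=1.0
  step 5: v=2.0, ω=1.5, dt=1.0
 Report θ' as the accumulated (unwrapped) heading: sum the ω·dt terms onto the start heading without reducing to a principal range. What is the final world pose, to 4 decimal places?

(6.5596, -0.3127, 0.1014)

step 1: θ'=-1.5236 (R=-1.0000) → pose (4.4989, 1.6812, -1.5236)
step 2: θ'=-2.0236 (R=-0.7500) → pose (4.4241, 1.3177, -2.0236)
step 3: θ'=-0.1486 (R=-0.2000) → pose (4.2739, 1.6029, -0.1486)
step 4: θ'=-1.3986 (R=-1.0000) → pose (5.1111, 0.7853, -1.3986)
step 5: θ'=0.1014 (R=1.3333) → pose (6.5596, -0.3127, 0.1014)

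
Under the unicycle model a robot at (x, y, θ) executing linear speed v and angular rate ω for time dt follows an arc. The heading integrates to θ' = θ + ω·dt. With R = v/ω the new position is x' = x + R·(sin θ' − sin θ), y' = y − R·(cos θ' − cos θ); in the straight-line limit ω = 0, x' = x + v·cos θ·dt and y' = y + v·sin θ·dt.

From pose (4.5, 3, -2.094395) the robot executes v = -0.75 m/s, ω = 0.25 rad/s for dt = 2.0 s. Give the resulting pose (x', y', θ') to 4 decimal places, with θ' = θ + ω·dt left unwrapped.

θ' = -2.0944 + 0.25·2.0 = -1.5944
R = v/ω = -0.75/0.25 = -3.0000
x' = 4.5 + -3.0000·(sin -1.5944 − sin -2.0944) = 4.9011
y' = 3 − -3.0000·(cos -1.5944 − cos -2.0944) = 4.4292

(4.9011, 4.4292, -1.5944)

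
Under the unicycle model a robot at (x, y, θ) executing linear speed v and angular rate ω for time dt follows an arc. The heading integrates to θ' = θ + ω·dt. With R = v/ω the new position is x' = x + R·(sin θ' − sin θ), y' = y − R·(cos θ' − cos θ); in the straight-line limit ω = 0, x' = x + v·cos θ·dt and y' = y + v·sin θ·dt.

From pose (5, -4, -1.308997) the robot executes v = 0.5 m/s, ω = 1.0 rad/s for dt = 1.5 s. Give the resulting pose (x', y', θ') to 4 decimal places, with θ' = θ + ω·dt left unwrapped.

(5.5779, -4.3615, 0.1910)

θ' = -1.3090 + 1.0·1.5 = 0.1910
R = v/ω = 0.5/1.0 = 0.5000
x' = 5 + 0.5000·(sin 0.1910 − sin -1.3090) = 5.5779
y' = -4 − 0.5000·(cos 0.1910 − cos -1.3090) = -4.3615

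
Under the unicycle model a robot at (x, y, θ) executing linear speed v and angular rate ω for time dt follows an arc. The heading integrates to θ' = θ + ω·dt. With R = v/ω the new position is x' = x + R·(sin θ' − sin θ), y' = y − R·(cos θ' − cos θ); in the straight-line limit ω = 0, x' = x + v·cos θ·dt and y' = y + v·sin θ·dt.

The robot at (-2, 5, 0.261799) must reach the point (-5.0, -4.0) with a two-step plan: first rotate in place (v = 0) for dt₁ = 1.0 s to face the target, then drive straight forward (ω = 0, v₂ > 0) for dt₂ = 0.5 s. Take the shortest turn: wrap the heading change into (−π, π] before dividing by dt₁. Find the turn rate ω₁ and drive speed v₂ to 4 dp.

heading to target = atan2(-4−5, -5−-2) = -1.8925
Δθ = wrap(-1.8925 − 0.2618) = -2.1543; ω₁ = Δθ/dt₁ = -2.1543
distance = √((-5−-2)² + (-4−5)²) = 9.4868; v₂ = distance/dt₂ = 18.9737

ω₁ = -2.1543, v₂ = 18.9737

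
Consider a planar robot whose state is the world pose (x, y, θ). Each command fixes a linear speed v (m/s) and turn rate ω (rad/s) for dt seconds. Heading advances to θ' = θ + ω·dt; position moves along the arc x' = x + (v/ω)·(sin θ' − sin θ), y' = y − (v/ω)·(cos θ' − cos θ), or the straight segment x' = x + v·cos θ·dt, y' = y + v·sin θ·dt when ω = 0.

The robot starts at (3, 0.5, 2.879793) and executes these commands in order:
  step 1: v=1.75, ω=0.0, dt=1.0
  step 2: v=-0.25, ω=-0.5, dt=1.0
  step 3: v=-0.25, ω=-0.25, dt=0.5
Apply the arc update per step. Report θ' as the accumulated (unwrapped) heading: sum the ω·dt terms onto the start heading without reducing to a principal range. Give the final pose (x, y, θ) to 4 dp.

(1.6102, 0.7401, 2.2548)

step 1: θ'=2.8798 (straight) → pose (1.3096, 0.9529, 2.8798)
step 2: θ'=2.3798 (R=0.5000) → pose (1.5253, 0.8318, 2.3798)
step 3: θ'=2.2548 (R=1.0000) → pose (1.6102, 0.7401, 2.2548)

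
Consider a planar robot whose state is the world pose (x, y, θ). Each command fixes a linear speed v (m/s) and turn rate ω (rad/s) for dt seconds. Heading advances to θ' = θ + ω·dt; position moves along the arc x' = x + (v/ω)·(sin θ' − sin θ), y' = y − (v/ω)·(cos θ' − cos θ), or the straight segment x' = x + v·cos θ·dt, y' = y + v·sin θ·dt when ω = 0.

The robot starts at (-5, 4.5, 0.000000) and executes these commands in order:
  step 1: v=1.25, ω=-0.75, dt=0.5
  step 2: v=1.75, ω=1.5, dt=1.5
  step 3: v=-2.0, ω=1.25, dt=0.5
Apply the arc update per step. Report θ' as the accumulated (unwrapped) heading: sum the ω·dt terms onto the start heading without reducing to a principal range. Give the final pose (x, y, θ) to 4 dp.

step 1: θ'=-0.3750 (R=-1.6667) → pose (-4.3895, 4.3842, -0.3750)
step 2: θ'=1.8750 (R=1.1667) → pose (-2.8491, 5.8192, 1.8750)
step 3: θ'=2.5000 (R=-1.6000) → pose (-2.2801, 5.0167, 2.5000)

(-2.2801, 5.0167, 2.5000)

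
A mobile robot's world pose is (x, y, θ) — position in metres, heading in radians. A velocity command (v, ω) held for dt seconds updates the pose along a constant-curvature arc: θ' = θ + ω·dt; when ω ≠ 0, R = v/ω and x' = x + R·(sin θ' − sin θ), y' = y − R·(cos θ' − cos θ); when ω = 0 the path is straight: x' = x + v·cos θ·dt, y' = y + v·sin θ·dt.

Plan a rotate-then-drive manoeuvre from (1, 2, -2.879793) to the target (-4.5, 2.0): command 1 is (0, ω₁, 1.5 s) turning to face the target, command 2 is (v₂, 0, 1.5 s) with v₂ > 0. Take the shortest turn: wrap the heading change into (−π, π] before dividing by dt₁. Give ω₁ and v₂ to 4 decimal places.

ω₁ = -0.1745, v₂ = 3.6667

heading to target = atan2(2−2, -4.5−1) = 3.1416
Δθ = wrap(3.1416 − -2.8798) = -0.2618; ω₁ = Δθ/dt₁ = -0.1745
distance = √((-4.5−1)² + (2−2)²) = 5.5000; v₂ = distance/dt₂ = 3.6667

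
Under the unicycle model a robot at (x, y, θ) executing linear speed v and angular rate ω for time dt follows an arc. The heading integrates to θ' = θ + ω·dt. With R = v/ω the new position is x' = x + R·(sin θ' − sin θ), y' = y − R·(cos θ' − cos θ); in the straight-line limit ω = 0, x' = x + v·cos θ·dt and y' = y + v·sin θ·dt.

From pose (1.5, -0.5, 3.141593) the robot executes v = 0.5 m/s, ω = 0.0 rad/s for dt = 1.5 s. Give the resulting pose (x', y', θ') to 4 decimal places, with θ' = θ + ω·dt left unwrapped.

(0.7500, -0.5000, 3.1416)

θ' = 3.1416 + 0.0·1.5 = 3.1416
ω = 0 → straight: x' = 1.5 + 0.5·cos(3.1416)·1.5 = 0.7500
y' = -0.5 + 0.5·sin(3.1416)·1.5 = -0.5000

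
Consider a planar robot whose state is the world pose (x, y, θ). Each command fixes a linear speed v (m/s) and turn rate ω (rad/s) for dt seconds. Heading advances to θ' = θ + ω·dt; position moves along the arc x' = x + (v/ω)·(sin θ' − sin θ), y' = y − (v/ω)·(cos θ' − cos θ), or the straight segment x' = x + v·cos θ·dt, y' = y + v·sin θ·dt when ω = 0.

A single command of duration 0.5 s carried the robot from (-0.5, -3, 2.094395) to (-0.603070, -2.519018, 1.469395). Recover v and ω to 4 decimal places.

Δθ = 1.469395 − 2.094395 = -0.625000
ω = Δθ/dt = -0.625000/0.5 = -1.2500
R = −Δy/(cos θ' − cos θ) = -0.8000
v = R·ω = -0.8000·-1.2500 = 1.0000

v = 1.0000, ω = -1.2500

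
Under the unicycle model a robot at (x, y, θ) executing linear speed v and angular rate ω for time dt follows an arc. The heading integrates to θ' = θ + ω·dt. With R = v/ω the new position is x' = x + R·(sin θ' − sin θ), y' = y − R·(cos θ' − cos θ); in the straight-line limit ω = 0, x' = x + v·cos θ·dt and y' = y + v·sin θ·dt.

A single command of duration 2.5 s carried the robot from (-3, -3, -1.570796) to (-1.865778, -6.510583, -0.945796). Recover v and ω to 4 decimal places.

v = 1.5000, ω = 0.2500

Δθ = -0.945796 − -1.570796 = 0.625000
ω = Δθ/dt = 0.625000/2.5 = 0.2500
R = −Δy/(cos θ' − cos θ) = 6.0000
v = R·ω = 6.0000·0.2500 = 1.5000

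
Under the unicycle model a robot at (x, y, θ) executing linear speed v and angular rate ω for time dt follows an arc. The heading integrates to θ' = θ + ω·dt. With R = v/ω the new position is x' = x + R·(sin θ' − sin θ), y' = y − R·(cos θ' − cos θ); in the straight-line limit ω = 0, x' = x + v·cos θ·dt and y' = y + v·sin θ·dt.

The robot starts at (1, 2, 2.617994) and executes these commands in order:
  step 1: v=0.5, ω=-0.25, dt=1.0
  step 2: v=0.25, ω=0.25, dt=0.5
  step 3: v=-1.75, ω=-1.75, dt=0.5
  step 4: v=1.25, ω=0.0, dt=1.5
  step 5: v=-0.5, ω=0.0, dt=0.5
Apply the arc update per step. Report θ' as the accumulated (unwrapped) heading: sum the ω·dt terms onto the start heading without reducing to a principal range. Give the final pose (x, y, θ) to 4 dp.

(0.8261, 3.2562, 1.6180)

step 1: θ'=2.3680 (R=-2.0000) → pose (0.6026, 2.3012, 2.3680)
step 2: θ'=2.4930 (R=1.0000) → pose (0.5079, 2.3828, 2.4930)
step 3: θ'=1.6180 (R=1.0000) → pose (0.9027, 1.6330, 1.6180)
step 4: θ'=1.6180 (straight) → pose (0.8143, 3.5059, 1.6180)
step 5: θ'=1.6180 (straight) → pose (0.8261, 3.2562, 1.6180)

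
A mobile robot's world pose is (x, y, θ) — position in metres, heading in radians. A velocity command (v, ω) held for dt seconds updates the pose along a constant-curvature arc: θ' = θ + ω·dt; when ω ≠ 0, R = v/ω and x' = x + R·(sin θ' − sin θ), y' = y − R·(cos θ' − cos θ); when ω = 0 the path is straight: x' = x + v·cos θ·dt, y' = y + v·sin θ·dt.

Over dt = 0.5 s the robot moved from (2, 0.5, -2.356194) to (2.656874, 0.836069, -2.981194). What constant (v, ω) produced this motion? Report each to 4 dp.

Δθ = -2.981194 − -2.356194 = -0.625000
ω = Δθ/dt = -0.625000/0.5 = -1.2500
R = Δx/(sin θ' − sin θ) = 1.2000
v = R·ω = 1.2000·-1.2500 = -1.5000

v = -1.5000, ω = -1.2500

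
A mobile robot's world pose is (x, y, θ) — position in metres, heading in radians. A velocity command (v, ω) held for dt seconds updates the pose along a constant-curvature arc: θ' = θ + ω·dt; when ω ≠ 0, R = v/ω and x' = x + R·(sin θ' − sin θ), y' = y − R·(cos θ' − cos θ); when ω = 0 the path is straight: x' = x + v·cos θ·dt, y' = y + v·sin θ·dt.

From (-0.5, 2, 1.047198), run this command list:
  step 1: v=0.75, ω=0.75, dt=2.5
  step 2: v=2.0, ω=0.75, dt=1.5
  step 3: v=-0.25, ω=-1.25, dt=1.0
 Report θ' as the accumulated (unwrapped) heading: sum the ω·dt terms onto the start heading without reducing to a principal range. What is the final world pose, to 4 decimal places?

(-3.6020, 2.5840, 2.7972)

step 1: θ'=2.9222 (R=1.0000) → pose (-1.1484, 3.4760, 2.9222)
step 2: θ'=4.0472 (R=2.6667) → pose (-3.8269, 2.5192, 4.0472)
step 3: θ'=2.7972 (R=0.2000) → pose (-3.6020, 2.5840, 2.7972)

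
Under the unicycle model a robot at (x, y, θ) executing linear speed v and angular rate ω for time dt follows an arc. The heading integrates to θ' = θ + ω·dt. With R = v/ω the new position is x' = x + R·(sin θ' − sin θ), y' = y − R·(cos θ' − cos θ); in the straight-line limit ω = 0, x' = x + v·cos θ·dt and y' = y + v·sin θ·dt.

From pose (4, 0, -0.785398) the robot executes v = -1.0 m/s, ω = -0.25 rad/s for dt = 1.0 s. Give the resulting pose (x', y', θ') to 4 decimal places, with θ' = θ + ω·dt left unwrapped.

θ' = -0.7854 + -0.25·1.0 = -1.0354
R = v/ω = -1.0/-0.25 = 4.0000
x' = 4 + 4.0000·(sin -1.0354 − sin -0.7854) = 3.3882
y' = 0 − 4.0000·(cos -1.0354 − cos -0.7854) = 0.7877

(3.3882, 0.7877, -1.0354)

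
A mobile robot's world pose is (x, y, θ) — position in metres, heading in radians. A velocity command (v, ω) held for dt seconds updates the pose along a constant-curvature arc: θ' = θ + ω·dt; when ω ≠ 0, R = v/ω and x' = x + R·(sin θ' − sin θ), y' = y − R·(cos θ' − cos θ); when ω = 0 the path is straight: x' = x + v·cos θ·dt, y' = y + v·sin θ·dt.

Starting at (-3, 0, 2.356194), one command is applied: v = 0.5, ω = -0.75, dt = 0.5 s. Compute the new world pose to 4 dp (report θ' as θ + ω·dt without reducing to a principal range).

(-3.1399, 0.2054, 1.9812)

θ' = 2.3562 + -0.75·0.5 = 1.9812
R = v/ω = 0.5/-0.75 = -0.6667
x' = -3 + -0.6667·(sin 1.9812 − sin 2.3562) = -3.1399
y' = 0 − -0.6667·(cos 1.9812 − cos 2.3562) = 0.2054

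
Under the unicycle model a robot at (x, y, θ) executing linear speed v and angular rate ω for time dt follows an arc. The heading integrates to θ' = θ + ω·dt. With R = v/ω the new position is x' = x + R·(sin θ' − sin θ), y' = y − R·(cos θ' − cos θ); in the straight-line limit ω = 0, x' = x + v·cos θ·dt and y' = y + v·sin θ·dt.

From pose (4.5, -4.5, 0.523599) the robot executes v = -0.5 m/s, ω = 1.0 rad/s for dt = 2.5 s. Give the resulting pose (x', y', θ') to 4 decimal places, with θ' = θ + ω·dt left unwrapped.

θ' = 0.5236 + 1.0·2.5 = 3.0236
R = v/ω = -0.5/1.0 = -0.5000
x' = 4.5 + -0.5000·(sin 3.0236 − sin 0.5236) = 4.6911
y' = -4.5 − -0.5000·(cos 3.0236 − cos 0.5236) = -5.4295

(4.6911, -5.4295, 3.0236)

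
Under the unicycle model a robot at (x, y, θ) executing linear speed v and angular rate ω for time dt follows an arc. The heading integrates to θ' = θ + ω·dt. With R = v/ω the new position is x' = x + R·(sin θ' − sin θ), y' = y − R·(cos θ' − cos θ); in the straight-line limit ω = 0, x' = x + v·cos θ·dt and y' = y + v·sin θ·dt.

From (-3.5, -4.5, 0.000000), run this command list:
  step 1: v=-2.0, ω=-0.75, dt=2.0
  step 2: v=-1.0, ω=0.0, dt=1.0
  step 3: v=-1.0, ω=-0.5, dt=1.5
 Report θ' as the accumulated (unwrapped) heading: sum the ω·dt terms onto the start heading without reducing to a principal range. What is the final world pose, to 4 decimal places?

(-5.7919, 0.3734, -2.2500)

step 1: θ'=-1.5000 (R=2.6667) → pose (-6.1600, -2.0220, -1.5000)
step 2: θ'=-1.5000 (straight) → pose (-6.2307, -1.0245, -1.5000)
step 3: θ'=-2.2500 (R=2.0000) → pose (-5.7919, 0.3734, -2.2500)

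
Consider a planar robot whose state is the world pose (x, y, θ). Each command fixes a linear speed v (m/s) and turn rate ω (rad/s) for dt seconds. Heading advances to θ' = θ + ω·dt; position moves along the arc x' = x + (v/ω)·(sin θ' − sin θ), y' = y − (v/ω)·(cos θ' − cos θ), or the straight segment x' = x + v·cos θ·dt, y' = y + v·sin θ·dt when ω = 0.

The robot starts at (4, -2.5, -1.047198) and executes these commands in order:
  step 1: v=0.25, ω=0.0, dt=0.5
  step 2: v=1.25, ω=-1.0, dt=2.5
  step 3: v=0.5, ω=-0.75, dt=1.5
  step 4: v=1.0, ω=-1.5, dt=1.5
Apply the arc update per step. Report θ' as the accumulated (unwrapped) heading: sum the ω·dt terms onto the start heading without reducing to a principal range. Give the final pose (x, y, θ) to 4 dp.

step 1: θ'=-1.0472 (straight) → pose (4.0625, -2.6083, -1.0472)
step 2: θ'=-3.5472 (R=-1.2500) → pose (2.4867, -4.3818, -3.5472)
step 3: θ'=-4.6722 (R=-0.6667) → pose (2.0837, -3.7960, -4.6722)
step 4: θ'=-6.9222 (R=-0.6667) → pose (3.1474, -3.2341, -6.9222)

(3.1474, -3.2341, -6.9222)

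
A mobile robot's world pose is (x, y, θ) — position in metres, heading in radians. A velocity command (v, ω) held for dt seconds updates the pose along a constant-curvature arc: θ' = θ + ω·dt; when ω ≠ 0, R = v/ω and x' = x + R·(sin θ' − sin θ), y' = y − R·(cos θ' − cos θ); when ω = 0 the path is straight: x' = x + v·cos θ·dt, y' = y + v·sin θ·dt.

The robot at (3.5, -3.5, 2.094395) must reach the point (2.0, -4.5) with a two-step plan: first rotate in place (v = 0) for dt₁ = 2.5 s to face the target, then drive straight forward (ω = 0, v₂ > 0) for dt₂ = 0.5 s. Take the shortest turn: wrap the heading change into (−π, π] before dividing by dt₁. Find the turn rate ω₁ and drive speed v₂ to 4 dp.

heading to target = atan2(-4.5−-3.5, 2−3.5) = -2.5536
Δθ = wrap(-2.5536 − 2.0944) = 1.6352; ω₁ = Δθ/dt₁ = 0.6541
distance = √((2−3.5)² + (-4.5−-3.5)²) = 1.8028; v₂ = distance/dt₂ = 3.6056

ω₁ = 0.6541, v₂ = 3.6056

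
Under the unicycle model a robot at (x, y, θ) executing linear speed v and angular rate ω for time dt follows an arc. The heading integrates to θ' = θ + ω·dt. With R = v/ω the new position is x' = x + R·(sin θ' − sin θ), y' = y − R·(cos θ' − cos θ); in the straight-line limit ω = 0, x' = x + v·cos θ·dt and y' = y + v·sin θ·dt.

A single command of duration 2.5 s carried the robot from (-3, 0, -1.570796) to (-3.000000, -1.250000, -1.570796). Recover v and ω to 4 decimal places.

v = 0.5000, ω = 0.0000

Δθ = -1.570796 − -1.570796 = 0.000000
ω = Δθ/dt = 0.000000/2.5 = 0.0000
ω = 0 → v = (Δx·cos θ + Δy·sin θ)/dt = 0.5000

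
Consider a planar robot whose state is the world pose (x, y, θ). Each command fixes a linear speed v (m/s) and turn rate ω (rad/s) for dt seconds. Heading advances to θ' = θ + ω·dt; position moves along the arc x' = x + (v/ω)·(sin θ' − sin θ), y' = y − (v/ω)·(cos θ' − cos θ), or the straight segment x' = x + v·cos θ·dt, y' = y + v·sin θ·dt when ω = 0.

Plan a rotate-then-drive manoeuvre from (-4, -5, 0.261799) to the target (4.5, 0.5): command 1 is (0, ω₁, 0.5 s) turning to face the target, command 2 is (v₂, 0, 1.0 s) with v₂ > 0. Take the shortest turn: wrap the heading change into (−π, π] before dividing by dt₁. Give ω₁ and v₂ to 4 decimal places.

ω₁ = 0.6250, v₂ = 10.1242

heading to target = atan2(0.5−-5, 4.5−-4) = 0.5743
Δθ = wrap(0.5743 − 0.2618) = 0.3125; ω₁ = Δθ/dt₁ = 0.6250
distance = √((4.5−-4)² + (0.5−-5)²) = 10.1242; v₂ = distance/dt₂ = 10.1242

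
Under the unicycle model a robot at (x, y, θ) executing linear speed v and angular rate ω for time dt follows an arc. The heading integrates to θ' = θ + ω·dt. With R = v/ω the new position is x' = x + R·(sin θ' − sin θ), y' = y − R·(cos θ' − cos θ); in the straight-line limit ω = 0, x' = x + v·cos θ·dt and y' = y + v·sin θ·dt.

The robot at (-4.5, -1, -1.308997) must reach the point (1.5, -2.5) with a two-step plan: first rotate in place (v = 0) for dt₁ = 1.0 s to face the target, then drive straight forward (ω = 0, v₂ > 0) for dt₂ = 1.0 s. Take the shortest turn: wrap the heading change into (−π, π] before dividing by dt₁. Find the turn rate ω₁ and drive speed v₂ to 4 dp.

heading to target = atan2(-2.5−-1, 1.5−-4.5) = -0.2450
Δθ = wrap(-0.2450 − -1.3090) = 1.0640; ω₁ = Δθ/dt₁ = 1.0640
distance = √((1.5−-4.5)² + (-2.5−-1)²) = 6.1847; v₂ = distance/dt₂ = 6.1847

ω₁ = 1.0640, v₂ = 6.1847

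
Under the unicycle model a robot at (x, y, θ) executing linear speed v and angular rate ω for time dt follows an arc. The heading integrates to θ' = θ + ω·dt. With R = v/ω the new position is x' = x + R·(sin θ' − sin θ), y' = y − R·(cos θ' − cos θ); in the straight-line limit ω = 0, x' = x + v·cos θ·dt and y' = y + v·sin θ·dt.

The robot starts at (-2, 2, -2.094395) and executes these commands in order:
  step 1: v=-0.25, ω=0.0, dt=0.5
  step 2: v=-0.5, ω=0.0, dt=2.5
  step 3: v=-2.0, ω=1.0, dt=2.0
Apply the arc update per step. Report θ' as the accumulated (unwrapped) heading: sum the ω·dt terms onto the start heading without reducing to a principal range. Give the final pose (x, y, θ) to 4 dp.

step 1: θ'=-2.0944 (straight) → pose (-1.9375, 2.1083, -2.0944)
step 2: θ'=-2.0944 (straight) → pose (-1.3125, 3.1908, -2.0944)
step 3: θ'=-0.0944 (R=-2.0000) → pose (-2.8560, 6.1819, -0.0944)

(-2.8560, 6.1819, -0.0944)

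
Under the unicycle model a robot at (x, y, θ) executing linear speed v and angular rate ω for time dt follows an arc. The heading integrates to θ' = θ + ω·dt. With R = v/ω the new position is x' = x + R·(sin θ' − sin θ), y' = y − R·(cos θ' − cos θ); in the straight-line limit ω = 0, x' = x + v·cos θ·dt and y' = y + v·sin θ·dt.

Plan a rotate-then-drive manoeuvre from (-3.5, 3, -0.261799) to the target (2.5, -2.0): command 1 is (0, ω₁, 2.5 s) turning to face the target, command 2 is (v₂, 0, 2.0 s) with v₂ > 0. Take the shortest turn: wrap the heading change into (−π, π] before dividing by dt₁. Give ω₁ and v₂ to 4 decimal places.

ω₁ = -0.1732, v₂ = 3.9051

heading to target = atan2(-2−3, 2.5−-3.5) = -0.6947
Δθ = wrap(-0.6947 − -0.2618) = -0.4329; ω₁ = Δθ/dt₁ = -0.1732
distance = √((2.5−-3.5)² + (-2−3)²) = 7.8102; v₂ = distance/dt₂ = 3.9051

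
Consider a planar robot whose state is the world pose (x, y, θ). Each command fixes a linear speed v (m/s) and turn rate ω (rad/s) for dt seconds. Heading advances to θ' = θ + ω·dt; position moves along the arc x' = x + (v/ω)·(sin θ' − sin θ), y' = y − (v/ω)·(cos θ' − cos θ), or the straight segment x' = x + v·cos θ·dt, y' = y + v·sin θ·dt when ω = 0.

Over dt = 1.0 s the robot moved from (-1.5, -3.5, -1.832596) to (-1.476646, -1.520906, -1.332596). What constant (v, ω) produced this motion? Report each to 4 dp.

v = -2.0000, ω = 0.5000

Δθ = -1.332596 − -1.832596 = 0.500000
ω = Δθ/dt = 0.500000/1.0 = 0.5000
R = −Δy/(cos θ' − cos θ) = -4.0000
v = R·ω = -4.0000·0.5000 = -2.0000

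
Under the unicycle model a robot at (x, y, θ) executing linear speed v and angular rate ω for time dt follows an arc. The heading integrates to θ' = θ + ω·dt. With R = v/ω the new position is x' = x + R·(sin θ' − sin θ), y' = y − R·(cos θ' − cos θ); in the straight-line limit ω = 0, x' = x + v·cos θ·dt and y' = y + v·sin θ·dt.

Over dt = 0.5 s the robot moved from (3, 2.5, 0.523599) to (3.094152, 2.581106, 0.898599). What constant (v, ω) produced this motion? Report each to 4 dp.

v = 0.2500, ω = 0.7500

Δθ = 0.898599 − 0.523599 = 0.375000
ω = Δθ/dt = 0.375000/0.5 = 0.7500
R = Δx/(sin θ' − sin θ) = 0.3333
v = R·ω = 0.3333·0.7500 = 0.2500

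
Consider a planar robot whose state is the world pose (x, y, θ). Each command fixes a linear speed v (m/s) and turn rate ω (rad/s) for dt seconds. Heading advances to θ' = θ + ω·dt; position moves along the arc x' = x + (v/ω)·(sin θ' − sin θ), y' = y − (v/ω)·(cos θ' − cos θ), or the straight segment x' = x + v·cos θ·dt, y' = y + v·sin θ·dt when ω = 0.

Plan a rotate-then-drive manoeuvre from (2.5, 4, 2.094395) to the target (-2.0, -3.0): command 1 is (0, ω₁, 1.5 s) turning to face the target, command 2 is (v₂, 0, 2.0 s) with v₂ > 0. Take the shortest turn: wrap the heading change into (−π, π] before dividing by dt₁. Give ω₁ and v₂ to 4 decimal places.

heading to target = atan2(-3−4, -2−2.5) = -2.1421
Δθ = wrap(-2.1421 − 2.0944) = 2.0467; ω₁ = Δθ/dt₁ = 1.3644
distance = √((-2−2.5)² + (-3−4)²) = 8.3217; v₂ = distance/dt₂ = 4.1608

ω₁ = 1.3644, v₂ = 4.1608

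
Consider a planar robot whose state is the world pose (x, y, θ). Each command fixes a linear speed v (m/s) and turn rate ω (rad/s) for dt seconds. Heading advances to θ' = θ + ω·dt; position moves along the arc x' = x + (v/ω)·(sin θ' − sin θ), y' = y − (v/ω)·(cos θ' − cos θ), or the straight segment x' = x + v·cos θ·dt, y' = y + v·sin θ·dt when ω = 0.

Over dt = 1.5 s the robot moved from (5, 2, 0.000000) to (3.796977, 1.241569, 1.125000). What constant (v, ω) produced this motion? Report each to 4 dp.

Δθ = 1.125000 − 0.000000 = 1.125000
ω = Δθ/dt = 1.125000/1.5 = 0.7500
R = Δx/(sin θ' − sin θ) = -1.3333
v = R·ω = -1.3333·0.7500 = -1.0000

v = -1.0000, ω = 0.7500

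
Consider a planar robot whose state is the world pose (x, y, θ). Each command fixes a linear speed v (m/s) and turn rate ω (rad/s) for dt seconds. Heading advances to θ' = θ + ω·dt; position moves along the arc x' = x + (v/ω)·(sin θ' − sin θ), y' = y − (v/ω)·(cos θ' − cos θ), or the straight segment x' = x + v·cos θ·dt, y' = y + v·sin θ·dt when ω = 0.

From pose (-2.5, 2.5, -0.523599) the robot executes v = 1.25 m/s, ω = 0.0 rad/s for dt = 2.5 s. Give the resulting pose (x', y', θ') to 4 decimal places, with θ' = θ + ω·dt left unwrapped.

θ' = -0.5236 + 0.0·2.5 = -0.5236
ω = 0 → straight: x' = -2.5 + 1.25·cos(-0.5236)·2.5 = 0.2063
y' = 2.5 + 1.25·sin(-0.5236)·2.5 = 0.9375

(0.2063, 0.9375, -0.5236)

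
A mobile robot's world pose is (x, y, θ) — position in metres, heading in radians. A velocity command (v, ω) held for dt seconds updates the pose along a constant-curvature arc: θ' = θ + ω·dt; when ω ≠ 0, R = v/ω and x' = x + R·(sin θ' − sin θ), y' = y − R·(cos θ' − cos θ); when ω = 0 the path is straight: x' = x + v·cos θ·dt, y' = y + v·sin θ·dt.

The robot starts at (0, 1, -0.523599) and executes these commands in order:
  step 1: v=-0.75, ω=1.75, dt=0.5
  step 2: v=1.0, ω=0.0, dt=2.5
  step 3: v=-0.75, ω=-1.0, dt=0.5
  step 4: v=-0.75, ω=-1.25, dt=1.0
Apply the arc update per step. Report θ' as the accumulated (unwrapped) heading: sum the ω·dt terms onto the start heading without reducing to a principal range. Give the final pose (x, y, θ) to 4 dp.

(1.1139, 2.3448, -1.3986)

step 1: θ'=0.3514 (R=-0.4286) → pose (-0.3618, 1.0312, 0.3514)
step 2: θ'=0.3514 (straight) → pose (1.9854, 1.8918, 0.3514)
step 3: θ'=-0.1486 (R=0.7500) → pose (1.6162, 1.8542, -0.1486)
step 4: θ'=-1.3986 (R=0.6000) → pose (1.1139, 2.3448, -1.3986)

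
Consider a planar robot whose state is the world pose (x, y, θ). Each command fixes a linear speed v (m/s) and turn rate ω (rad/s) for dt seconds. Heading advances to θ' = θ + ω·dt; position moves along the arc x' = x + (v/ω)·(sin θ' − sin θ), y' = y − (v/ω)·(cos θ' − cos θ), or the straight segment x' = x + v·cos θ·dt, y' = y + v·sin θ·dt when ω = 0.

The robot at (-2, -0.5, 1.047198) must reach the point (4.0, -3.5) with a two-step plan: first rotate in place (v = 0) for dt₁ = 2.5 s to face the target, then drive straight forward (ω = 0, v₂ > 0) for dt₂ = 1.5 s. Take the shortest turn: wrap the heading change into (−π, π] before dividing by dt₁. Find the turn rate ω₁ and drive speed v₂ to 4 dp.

heading to target = atan2(-3.5−-0.5, 4−-2) = -0.4636
Δθ = wrap(-0.4636 − 1.0472) = -1.5108; ω₁ = Δθ/dt₁ = -0.6043
distance = √((4−-2)² + (-3.5−-0.5)²) = 6.7082; v₂ = distance/dt₂ = 4.4721

ω₁ = -0.6043, v₂ = 4.4721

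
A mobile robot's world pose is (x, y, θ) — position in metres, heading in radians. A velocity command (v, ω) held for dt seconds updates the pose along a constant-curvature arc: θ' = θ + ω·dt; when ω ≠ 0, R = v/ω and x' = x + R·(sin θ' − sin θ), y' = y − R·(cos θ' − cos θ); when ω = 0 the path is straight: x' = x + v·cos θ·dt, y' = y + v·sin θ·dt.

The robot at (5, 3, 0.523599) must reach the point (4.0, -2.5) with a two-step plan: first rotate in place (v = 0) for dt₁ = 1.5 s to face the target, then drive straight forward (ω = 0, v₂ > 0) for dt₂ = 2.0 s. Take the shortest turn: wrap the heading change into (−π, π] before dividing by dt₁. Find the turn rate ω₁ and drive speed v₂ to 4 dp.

heading to target = atan2(-2.5−3, 4−5) = -1.7506
Δθ = wrap(-1.7506 − 0.5236) = -2.2742; ω₁ = Δθ/dt₁ = -1.5162
distance = √((4−5)² + (-2.5−3)²) = 5.5902; v₂ = distance/dt₂ = 2.7951

ω₁ = -1.5162, v₂ = 2.7951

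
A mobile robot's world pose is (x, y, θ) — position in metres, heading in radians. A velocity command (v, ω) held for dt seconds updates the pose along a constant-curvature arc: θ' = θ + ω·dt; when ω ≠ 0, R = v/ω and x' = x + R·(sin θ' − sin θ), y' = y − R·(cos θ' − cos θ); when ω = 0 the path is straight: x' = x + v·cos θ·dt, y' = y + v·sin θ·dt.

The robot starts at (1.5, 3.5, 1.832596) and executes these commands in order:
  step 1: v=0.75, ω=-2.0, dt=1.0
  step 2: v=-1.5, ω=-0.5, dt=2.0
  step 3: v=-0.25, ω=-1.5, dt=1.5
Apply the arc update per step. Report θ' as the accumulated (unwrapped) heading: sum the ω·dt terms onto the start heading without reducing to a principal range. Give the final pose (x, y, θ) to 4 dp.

(-0.1360, 5.9730, -3.4174)

step 1: θ'=-0.1674 (R=-0.3750) → pose (1.9247, 3.9668, -0.1674)
step 2: θ'=-1.1674 (R=3.0000) → pose (-0.3346, 5.7473, -1.1674)
step 3: θ'=-3.4174 (R=0.1667) → pose (-0.1360, 5.9730, -3.4174)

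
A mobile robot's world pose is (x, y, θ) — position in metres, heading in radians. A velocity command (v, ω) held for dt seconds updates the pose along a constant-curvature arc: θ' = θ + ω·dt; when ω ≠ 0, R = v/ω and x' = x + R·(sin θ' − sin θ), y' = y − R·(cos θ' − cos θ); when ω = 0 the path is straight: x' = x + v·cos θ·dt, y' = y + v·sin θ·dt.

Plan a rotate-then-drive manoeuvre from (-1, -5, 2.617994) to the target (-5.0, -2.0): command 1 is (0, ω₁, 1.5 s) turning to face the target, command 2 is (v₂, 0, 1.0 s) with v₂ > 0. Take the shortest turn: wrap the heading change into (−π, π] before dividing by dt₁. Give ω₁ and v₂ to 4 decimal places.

heading to target = atan2(-2−-5, -5−-1) = 2.4981
Δθ = wrap(2.4981 − 2.6180) = -0.1199; ω₁ = Δθ/dt₁ = -0.0799
distance = √((-5−-1)² + (-2−-5)²) = 5.0000; v₂ = distance/dt₂ = 5.0000

ω₁ = -0.0799, v₂ = 5.0000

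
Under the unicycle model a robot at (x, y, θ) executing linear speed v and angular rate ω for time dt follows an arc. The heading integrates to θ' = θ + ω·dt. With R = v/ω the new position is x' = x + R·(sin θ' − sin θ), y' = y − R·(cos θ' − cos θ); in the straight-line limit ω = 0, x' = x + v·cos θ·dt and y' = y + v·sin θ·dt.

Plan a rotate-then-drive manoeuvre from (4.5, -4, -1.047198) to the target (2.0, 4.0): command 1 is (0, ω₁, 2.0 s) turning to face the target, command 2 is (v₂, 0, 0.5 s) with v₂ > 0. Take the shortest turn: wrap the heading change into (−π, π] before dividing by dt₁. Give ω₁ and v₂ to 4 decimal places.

heading to target = atan2(4−-4, 2−4.5) = 1.8737
Δθ = wrap(1.8737 − -1.0472) = 2.9209; ω₁ = Δθ/dt₁ = 1.4604
distance = √((2−4.5)² + (4−-4)²) = 8.3815; v₂ = distance/dt₂ = 16.7631

ω₁ = 1.4604, v₂ = 16.7631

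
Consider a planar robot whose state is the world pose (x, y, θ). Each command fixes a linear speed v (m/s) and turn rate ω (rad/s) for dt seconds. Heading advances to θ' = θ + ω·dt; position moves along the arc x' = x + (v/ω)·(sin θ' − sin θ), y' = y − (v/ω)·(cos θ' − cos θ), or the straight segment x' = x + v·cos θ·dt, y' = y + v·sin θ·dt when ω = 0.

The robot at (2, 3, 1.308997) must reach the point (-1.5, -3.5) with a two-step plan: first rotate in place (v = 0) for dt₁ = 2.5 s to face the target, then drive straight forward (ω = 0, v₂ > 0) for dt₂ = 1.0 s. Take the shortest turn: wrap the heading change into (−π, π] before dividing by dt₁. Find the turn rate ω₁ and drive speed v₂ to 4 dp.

ω₁ = 1.1638, v₂ = 7.3824

heading to target = atan2(-3.5−3, -1.5−2) = -2.0647
Δθ = wrap(-2.0647 − 1.3090) = 2.9095; ω₁ = Δθ/dt₁ = 1.1638
distance = √((-1.5−2)² + (-3.5−3)²) = 7.3824; v₂ = distance/dt₂ = 7.3824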